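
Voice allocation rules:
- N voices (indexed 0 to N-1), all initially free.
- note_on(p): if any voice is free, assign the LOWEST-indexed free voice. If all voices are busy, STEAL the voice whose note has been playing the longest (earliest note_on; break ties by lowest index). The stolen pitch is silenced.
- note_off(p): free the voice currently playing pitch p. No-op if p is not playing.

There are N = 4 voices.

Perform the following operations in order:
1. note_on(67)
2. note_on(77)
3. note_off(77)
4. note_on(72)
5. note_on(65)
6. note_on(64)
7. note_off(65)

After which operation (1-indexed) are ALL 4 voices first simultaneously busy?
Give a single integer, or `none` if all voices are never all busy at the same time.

Answer: 6

Derivation:
Op 1: note_on(67): voice 0 is free -> assigned | voices=[67 - - -]
Op 2: note_on(77): voice 1 is free -> assigned | voices=[67 77 - -]
Op 3: note_off(77): free voice 1 | voices=[67 - - -]
Op 4: note_on(72): voice 1 is free -> assigned | voices=[67 72 - -]
Op 5: note_on(65): voice 2 is free -> assigned | voices=[67 72 65 -]
Op 6: note_on(64): voice 3 is free -> assigned | voices=[67 72 65 64]
Op 7: note_off(65): free voice 2 | voices=[67 72 - 64]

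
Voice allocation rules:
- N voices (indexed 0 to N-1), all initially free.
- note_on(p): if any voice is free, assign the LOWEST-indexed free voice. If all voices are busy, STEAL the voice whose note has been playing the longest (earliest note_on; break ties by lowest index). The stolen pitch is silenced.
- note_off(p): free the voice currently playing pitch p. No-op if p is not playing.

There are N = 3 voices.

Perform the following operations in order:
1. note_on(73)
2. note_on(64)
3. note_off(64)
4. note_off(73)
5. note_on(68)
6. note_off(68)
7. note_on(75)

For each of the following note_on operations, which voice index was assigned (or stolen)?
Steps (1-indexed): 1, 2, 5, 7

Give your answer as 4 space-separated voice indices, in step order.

Op 1: note_on(73): voice 0 is free -> assigned | voices=[73 - -]
Op 2: note_on(64): voice 1 is free -> assigned | voices=[73 64 -]
Op 3: note_off(64): free voice 1 | voices=[73 - -]
Op 4: note_off(73): free voice 0 | voices=[- - -]
Op 5: note_on(68): voice 0 is free -> assigned | voices=[68 - -]
Op 6: note_off(68): free voice 0 | voices=[- - -]
Op 7: note_on(75): voice 0 is free -> assigned | voices=[75 - -]

Answer: 0 1 0 0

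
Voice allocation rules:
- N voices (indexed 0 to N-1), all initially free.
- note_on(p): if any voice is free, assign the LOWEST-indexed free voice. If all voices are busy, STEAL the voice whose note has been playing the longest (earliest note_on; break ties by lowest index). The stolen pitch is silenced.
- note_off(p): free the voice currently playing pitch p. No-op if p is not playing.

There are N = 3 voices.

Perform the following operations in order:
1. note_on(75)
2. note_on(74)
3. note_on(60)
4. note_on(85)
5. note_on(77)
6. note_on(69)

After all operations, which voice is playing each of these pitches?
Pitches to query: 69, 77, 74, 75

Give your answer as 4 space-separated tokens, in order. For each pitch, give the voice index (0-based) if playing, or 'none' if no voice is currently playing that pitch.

Answer: 2 1 none none

Derivation:
Op 1: note_on(75): voice 0 is free -> assigned | voices=[75 - -]
Op 2: note_on(74): voice 1 is free -> assigned | voices=[75 74 -]
Op 3: note_on(60): voice 2 is free -> assigned | voices=[75 74 60]
Op 4: note_on(85): all voices busy, STEAL voice 0 (pitch 75, oldest) -> assign | voices=[85 74 60]
Op 5: note_on(77): all voices busy, STEAL voice 1 (pitch 74, oldest) -> assign | voices=[85 77 60]
Op 6: note_on(69): all voices busy, STEAL voice 2 (pitch 60, oldest) -> assign | voices=[85 77 69]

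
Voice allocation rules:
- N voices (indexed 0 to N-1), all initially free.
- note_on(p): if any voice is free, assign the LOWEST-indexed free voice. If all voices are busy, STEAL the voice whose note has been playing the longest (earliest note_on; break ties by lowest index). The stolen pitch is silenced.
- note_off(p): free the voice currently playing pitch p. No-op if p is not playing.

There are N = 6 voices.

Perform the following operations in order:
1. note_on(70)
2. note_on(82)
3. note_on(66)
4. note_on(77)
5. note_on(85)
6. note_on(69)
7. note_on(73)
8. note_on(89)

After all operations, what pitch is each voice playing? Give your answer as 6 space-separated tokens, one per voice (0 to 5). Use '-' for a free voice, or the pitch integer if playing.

Answer: 73 89 66 77 85 69

Derivation:
Op 1: note_on(70): voice 0 is free -> assigned | voices=[70 - - - - -]
Op 2: note_on(82): voice 1 is free -> assigned | voices=[70 82 - - - -]
Op 3: note_on(66): voice 2 is free -> assigned | voices=[70 82 66 - - -]
Op 4: note_on(77): voice 3 is free -> assigned | voices=[70 82 66 77 - -]
Op 5: note_on(85): voice 4 is free -> assigned | voices=[70 82 66 77 85 -]
Op 6: note_on(69): voice 5 is free -> assigned | voices=[70 82 66 77 85 69]
Op 7: note_on(73): all voices busy, STEAL voice 0 (pitch 70, oldest) -> assign | voices=[73 82 66 77 85 69]
Op 8: note_on(89): all voices busy, STEAL voice 1 (pitch 82, oldest) -> assign | voices=[73 89 66 77 85 69]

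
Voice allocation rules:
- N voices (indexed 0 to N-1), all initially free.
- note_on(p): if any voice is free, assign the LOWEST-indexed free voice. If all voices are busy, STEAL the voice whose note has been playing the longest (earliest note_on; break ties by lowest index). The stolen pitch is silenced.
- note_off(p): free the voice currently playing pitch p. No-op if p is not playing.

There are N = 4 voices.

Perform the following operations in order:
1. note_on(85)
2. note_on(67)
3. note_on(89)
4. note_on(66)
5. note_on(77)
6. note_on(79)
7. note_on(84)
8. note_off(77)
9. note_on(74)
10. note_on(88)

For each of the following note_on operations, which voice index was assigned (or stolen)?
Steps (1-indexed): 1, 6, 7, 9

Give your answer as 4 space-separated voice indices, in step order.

Op 1: note_on(85): voice 0 is free -> assigned | voices=[85 - - -]
Op 2: note_on(67): voice 1 is free -> assigned | voices=[85 67 - -]
Op 3: note_on(89): voice 2 is free -> assigned | voices=[85 67 89 -]
Op 4: note_on(66): voice 3 is free -> assigned | voices=[85 67 89 66]
Op 5: note_on(77): all voices busy, STEAL voice 0 (pitch 85, oldest) -> assign | voices=[77 67 89 66]
Op 6: note_on(79): all voices busy, STEAL voice 1 (pitch 67, oldest) -> assign | voices=[77 79 89 66]
Op 7: note_on(84): all voices busy, STEAL voice 2 (pitch 89, oldest) -> assign | voices=[77 79 84 66]
Op 8: note_off(77): free voice 0 | voices=[- 79 84 66]
Op 9: note_on(74): voice 0 is free -> assigned | voices=[74 79 84 66]
Op 10: note_on(88): all voices busy, STEAL voice 3 (pitch 66, oldest) -> assign | voices=[74 79 84 88]

Answer: 0 1 2 0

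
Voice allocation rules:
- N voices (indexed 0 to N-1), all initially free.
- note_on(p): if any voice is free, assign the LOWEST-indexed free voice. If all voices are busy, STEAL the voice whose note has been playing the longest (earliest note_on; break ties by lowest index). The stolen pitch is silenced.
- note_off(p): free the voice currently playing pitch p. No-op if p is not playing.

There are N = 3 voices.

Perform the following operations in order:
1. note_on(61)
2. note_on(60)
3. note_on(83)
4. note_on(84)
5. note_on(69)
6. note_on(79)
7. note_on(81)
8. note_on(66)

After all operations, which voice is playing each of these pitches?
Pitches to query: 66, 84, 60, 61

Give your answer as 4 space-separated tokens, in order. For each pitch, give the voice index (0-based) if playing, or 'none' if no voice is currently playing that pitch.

Op 1: note_on(61): voice 0 is free -> assigned | voices=[61 - -]
Op 2: note_on(60): voice 1 is free -> assigned | voices=[61 60 -]
Op 3: note_on(83): voice 2 is free -> assigned | voices=[61 60 83]
Op 4: note_on(84): all voices busy, STEAL voice 0 (pitch 61, oldest) -> assign | voices=[84 60 83]
Op 5: note_on(69): all voices busy, STEAL voice 1 (pitch 60, oldest) -> assign | voices=[84 69 83]
Op 6: note_on(79): all voices busy, STEAL voice 2 (pitch 83, oldest) -> assign | voices=[84 69 79]
Op 7: note_on(81): all voices busy, STEAL voice 0 (pitch 84, oldest) -> assign | voices=[81 69 79]
Op 8: note_on(66): all voices busy, STEAL voice 1 (pitch 69, oldest) -> assign | voices=[81 66 79]

Answer: 1 none none none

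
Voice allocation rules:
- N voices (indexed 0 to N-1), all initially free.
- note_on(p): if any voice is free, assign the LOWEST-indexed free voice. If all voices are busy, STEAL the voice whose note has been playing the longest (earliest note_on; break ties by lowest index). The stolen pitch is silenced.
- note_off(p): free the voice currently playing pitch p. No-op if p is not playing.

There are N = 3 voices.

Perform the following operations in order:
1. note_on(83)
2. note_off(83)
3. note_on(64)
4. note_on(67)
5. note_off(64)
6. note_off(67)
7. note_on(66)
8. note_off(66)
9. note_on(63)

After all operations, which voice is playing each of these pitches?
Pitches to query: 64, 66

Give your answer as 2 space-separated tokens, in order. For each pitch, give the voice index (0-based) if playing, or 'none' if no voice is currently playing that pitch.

Answer: none none

Derivation:
Op 1: note_on(83): voice 0 is free -> assigned | voices=[83 - -]
Op 2: note_off(83): free voice 0 | voices=[- - -]
Op 3: note_on(64): voice 0 is free -> assigned | voices=[64 - -]
Op 4: note_on(67): voice 1 is free -> assigned | voices=[64 67 -]
Op 5: note_off(64): free voice 0 | voices=[- 67 -]
Op 6: note_off(67): free voice 1 | voices=[- - -]
Op 7: note_on(66): voice 0 is free -> assigned | voices=[66 - -]
Op 8: note_off(66): free voice 0 | voices=[- - -]
Op 9: note_on(63): voice 0 is free -> assigned | voices=[63 - -]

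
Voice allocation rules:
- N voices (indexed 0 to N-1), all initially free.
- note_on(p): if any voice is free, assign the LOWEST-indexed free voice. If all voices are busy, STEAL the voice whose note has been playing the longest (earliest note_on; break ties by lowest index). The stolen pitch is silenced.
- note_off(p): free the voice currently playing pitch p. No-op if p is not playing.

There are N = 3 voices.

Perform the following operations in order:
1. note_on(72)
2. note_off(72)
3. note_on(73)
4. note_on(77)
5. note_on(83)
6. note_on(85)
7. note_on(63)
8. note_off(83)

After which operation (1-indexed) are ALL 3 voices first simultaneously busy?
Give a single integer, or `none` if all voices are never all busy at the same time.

Op 1: note_on(72): voice 0 is free -> assigned | voices=[72 - -]
Op 2: note_off(72): free voice 0 | voices=[- - -]
Op 3: note_on(73): voice 0 is free -> assigned | voices=[73 - -]
Op 4: note_on(77): voice 1 is free -> assigned | voices=[73 77 -]
Op 5: note_on(83): voice 2 is free -> assigned | voices=[73 77 83]
Op 6: note_on(85): all voices busy, STEAL voice 0 (pitch 73, oldest) -> assign | voices=[85 77 83]
Op 7: note_on(63): all voices busy, STEAL voice 1 (pitch 77, oldest) -> assign | voices=[85 63 83]
Op 8: note_off(83): free voice 2 | voices=[85 63 -]

Answer: 5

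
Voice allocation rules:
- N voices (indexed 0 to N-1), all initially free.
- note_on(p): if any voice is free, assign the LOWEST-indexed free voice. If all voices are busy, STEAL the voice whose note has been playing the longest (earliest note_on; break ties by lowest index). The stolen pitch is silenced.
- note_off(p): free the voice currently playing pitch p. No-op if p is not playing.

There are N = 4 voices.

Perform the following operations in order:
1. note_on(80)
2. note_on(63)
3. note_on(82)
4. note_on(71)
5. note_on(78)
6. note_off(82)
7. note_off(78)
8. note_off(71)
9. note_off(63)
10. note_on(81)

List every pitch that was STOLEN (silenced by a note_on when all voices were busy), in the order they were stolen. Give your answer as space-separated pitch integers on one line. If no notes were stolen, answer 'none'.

Answer: 80

Derivation:
Op 1: note_on(80): voice 0 is free -> assigned | voices=[80 - - -]
Op 2: note_on(63): voice 1 is free -> assigned | voices=[80 63 - -]
Op 3: note_on(82): voice 2 is free -> assigned | voices=[80 63 82 -]
Op 4: note_on(71): voice 3 is free -> assigned | voices=[80 63 82 71]
Op 5: note_on(78): all voices busy, STEAL voice 0 (pitch 80, oldest) -> assign | voices=[78 63 82 71]
Op 6: note_off(82): free voice 2 | voices=[78 63 - 71]
Op 7: note_off(78): free voice 0 | voices=[- 63 - 71]
Op 8: note_off(71): free voice 3 | voices=[- 63 - -]
Op 9: note_off(63): free voice 1 | voices=[- - - -]
Op 10: note_on(81): voice 0 is free -> assigned | voices=[81 - - -]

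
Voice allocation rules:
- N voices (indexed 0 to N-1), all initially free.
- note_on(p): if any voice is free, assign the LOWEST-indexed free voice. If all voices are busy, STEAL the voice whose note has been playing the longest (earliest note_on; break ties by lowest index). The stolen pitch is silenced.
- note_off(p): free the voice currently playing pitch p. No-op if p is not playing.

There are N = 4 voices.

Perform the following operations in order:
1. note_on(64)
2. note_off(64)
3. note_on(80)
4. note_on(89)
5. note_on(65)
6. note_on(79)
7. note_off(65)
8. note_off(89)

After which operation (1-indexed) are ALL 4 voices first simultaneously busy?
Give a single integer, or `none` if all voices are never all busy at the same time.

Op 1: note_on(64): voice 0 is free -> assigned | voices=[64 - - -]
Op 2: note_off(64): free voice 0 | voices=[- - - -]
Op 3: note_on(80): voice 0 is free -> assigned | voices=[80 - - -]
Op 4: note_on(89): voice 1 is free -> assigned | voices=[80 89 - -]
Op 5: note_on(65): voice 2 is free -> assigned | voices=[80 89 65 -]
Op 6: note_on(79): voice 3 is free -> assigned | voices=[80 89 65 79]
Op 7: note_off(65): free voice 2 | voices=[80 89 - 79]
Op 8: note_off(89): free voice 1 | voices=[80 - - 79]

Answer: 6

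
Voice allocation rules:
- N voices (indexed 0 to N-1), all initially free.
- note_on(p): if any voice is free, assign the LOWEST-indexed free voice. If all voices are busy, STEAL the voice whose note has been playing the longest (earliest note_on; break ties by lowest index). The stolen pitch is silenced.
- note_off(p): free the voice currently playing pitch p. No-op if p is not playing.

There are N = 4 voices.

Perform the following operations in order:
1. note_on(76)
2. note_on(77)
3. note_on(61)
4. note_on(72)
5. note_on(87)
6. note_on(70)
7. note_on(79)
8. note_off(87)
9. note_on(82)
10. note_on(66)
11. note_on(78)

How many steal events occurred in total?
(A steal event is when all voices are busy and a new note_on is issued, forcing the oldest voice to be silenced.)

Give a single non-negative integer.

Answer: 5

Derivation:
Op 1: note_on(76): voice 0 is free -> assigned | voices=[76 - - -]
Op 2: note_on(77): voice 1 is free -> assigned | voices=[76 77 - -]
Op 3: note_on(61): voice 2 is free -> assigned | voices=[76 77 61 -]
Op 4: note_on(72): voice 3 is free -> assigned | voices=[76 77 61 72]
Op 5: note_on(87): all voices busy, STEAL voice 0 (pitch 76, oldest) -> assign | voices=[87 77 61 72]
Op 6: note_on(70): all voices busy, STEAL voice 1 (pitch 77, oldest) -> assign | voices=[87 70 61 72]
Op 7: note_on(79): all voices busy, STEAL voice 2 (pitch 61, oldest) -> assign | voices=[87 70 79 72]
Op 8: note_off(87): free voice 0 | voices=[- 70 79 72]
Op 9: note_on(82): voice 0 is free -> assigned | voices=[82 70 79 72]
Op 10: note_on(66): all voices busy, STEAL voice 3 (pitch 72, oldest) -> assign | voices=[82 70 79 66]
Op 11: note_on(78): all voices busy, STEAL voice 1 (pitch 70, oldest) -> assign | voices=[82 78 79 66]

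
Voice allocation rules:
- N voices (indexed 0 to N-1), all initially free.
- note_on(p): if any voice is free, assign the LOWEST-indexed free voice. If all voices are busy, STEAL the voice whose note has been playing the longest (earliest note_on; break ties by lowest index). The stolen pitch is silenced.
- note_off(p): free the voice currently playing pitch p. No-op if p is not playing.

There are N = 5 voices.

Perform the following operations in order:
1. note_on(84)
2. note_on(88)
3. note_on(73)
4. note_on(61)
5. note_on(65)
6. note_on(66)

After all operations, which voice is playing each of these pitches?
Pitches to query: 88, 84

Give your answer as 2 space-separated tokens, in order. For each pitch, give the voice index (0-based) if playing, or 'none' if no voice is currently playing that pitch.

Op 1: note_on(84): voice 0 is free -> assigned | voices=[84 - - - -]
Op 2: note_on(88): voice 1 is free -> assigned | voices=[84 88 - - -]
Op 3: note_on(73): voice 2 is free -> assigned | voices=[84 88 73 - -]
Op 4: note_on(61): voice 3 is free -> assigned | voices=[84 88 73 61 -]
Op 5: note_on(65): voice 4 is free -> assigned | voices=[84 88 73 61 65]
Op 6: note_on(66): all voices busy, STEAL voice 0 (pitch 84, oldest) -> assign | voices=[66 88 73 61 65]

Answer: 1 none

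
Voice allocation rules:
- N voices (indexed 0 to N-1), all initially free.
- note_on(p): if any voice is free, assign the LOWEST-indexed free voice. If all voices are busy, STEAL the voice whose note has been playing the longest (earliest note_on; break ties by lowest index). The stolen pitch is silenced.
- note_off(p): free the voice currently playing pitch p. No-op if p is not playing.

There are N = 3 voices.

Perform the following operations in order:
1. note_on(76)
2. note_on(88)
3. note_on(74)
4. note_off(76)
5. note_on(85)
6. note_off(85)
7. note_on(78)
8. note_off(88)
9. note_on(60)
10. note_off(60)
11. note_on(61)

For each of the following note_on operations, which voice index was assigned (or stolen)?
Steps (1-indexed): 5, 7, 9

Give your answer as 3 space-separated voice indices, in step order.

Op 1: note_on(76): voice 0 is free -> assigned | voices=[76 - -]
Op 2: note_on(88): voice 1 is free -> assigned | voices=[76 88 -]
Op 3: note_on(74): voice 2 is free -> assigned | voices=[76 88 74]
Op 4: note_off(76): free voice 0 | voices=[- 88 74]
Op 5: note_on(85): voice 0 is free -> assigned | voices=[85 88 74]
Op 6: note_off(85): free voice 0 | voices=[- 88 74]
Op 7: note_on(78): voice 0 is free -> assigned | voices=[78 88 74]
Op 8: note_off(88): free voice 1 | voices=[78 - 74]
Op 9: note_on(60): voice 1 is free -> assigned | voices=[78 60 74]
Op 10: note_off(60): free voice 1 | voices=[78 - 74]
Op 11: note_on(61): voice 1 is free -> assigned | voices=[78 61 74]

Answer: 0 0 1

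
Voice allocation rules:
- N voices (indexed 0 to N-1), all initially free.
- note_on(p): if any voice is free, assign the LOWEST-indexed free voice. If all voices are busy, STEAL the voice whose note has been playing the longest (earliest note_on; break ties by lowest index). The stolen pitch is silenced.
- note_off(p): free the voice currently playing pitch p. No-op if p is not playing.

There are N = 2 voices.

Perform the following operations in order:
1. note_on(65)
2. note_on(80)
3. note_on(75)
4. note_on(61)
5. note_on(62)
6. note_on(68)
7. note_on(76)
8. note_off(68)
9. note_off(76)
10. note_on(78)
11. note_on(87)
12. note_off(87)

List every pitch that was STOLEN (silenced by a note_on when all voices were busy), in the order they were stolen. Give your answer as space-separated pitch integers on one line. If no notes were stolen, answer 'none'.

Answer: 65 80 75 61 62

Derivation:
Op 1: note_on(65): voice 0 is free -> assigned | voices=[65 -]
Op 2: note_on(80): voice 1 is free -> assigned | voices=[65 80]
Op 3: note_on(75): all voices busy, STEAL voice 0 (pitch 65, oldest) -> assign | voices=[75 80]
Op 4: note_on(61): all voices busy, STEAL voice 1 (pitch 80, oldest) -> assign | voices=[75 61]
Op 5: note_on(62): all voices busy, STEAL voice 0 (pitch 75, oldest) -> assign | voices=[62 61]
Op 6: note_on(68): all voices busy, STEAL voice 1 (pitch 61, oldest) -> assign | voices=[62 68]
Op 7: note_on(76): all voices busy, STEAL voice 0 (pitch 62, oldest) -> assign | voices=[76 68]
Op 8: note_off(68): free voice 1 | voices=[76 -]
Op 9: note_off(76): free voice 0 | voices=[- -]
Op 10: note_on(78): voice 0 is free -> assigned | voices=[78 -]
Op 11: note_on(87): voice 1 is free -> assigned | voices=[78 87]
Op 12: note_off(87): free voice 1 | voices=[78 -]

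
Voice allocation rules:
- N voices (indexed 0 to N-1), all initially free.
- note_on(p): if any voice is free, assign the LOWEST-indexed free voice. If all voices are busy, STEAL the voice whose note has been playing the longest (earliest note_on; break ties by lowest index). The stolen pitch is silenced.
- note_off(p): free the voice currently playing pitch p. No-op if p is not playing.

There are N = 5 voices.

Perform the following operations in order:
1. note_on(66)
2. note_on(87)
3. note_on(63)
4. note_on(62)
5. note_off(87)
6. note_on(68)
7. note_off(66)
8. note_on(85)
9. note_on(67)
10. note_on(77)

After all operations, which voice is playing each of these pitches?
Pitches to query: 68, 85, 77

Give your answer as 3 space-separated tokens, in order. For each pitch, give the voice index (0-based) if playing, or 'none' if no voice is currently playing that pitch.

Op 1: note_on(66): voice 0 is free -> assigned | voices=[66 - - - -]
Op 2: note_on(87): voice 1 is free -> assigned | voices=[66 87 - - -]
Op 3: note_on(63): voice 2 is free -> assigned | voices=[66 87 63 - -]
Op 4: note_on(62): voice 3 is free -> assigned | voices=[66 87 63 62 -]
Op 5: note_off(87): free voice 1 | voices=[66 - 63 62 -]
Op 6: note_on(68): voice 1 is free -> assigned | voices=[66 68 63 62 -]
Op 7: note_off(66): free voice 0 | voices=[- 68 63 62 -]
Op 8: note_on(85): voice 0 is free -> assigned | voices=[85 68 63 62 -]
Op 9: note_on(67): voice 4 is free -> assigned | voices=[85 68 63 62 67]
Op 10: note_on(77): all voices busy, STEAL voice 2 (pitch 63, oldest) -> assign | voices=[85 68 77 62 67]

Answer: 1 0 2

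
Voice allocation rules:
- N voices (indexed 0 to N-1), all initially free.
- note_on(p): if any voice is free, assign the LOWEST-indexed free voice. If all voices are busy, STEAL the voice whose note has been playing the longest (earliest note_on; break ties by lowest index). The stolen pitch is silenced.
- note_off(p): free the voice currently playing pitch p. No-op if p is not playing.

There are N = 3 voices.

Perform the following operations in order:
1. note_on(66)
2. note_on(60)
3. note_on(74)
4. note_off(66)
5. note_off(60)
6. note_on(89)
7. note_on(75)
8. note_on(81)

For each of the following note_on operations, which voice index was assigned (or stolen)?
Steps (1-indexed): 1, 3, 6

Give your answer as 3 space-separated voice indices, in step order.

Answer: 0 2 0

Derivation:
Op 1: note_on(66): voice 0 is free -> assigned | voices=[66 - -]
Op 2: note_on(60): voice 1 is free -> assigned | voices=[66 60 -]
Op 3: note_on(74): voice 2 is free -> assigned | voices=[66 60 74]
Op 4: note_off(66): free voice 0 | voices=[- 60 74]
Op 5: note_off(60): free voice 1 | voices=[- - 74]
Op 6: note_on(89): voice 0 is free -> assigned | voices=[89 - 74]
Op 7: note_on(75): voice 1 is free -> assigned | voices=[89 75 74]
Op 8: note_on(81): all voices busy, STEAL voice 2 (pitch 74, oldest) -> assign | voices=[89 75 81]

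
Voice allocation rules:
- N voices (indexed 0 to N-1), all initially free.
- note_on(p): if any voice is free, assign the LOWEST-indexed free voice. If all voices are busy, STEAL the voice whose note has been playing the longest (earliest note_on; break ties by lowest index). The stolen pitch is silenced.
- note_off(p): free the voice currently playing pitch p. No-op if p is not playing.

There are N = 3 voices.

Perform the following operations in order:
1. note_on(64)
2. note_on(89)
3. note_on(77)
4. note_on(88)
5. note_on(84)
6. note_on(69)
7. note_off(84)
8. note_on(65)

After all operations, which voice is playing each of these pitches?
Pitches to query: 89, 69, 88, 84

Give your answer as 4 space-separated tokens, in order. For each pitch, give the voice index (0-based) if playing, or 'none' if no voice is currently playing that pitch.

Answer: none 2 0 none

Derivation:
Op 1: note_on(64): voice 0 is free -> assigned | voices=[64 - -]
Op 2: note_on(89): voice 1 is free -> assigned | voices=[64 89 -]
Op 3: note_on(77): voice 2 is free -> assigned | voices=[64 89 77]
Op 4: note_on(88): all voices busy, STEAL voice 0 (pitch 64, oldest) -> assign | voices=[88 89 77]
Op 5: note_on(84): all voices busy, STEAL voice 1 (pitch 89, oldest) -> assign | voices=[88 84 77]
Op 6: note_on(69): all voices busy, STEAL voice 2 (pitch 77, oldest) -> assign | voices=[88 84 69]
Op 7: note_off(84): free voice 1 | voices=[88 - 69]
Op 8: note_on(65): voice 1 is free -> assigned | voices=[88 65 69]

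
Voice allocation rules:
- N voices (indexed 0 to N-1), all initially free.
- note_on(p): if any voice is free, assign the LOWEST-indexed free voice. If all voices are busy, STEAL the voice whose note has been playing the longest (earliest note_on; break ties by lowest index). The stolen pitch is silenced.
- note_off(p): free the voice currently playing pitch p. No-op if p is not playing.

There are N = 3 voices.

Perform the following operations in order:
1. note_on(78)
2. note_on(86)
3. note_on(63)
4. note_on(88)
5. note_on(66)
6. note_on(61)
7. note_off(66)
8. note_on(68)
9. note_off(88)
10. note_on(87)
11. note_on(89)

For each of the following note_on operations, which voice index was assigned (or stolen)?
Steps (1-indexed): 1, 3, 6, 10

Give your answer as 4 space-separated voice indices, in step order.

Op 1: note_on(78): voice 0 is free -> assigned | voices=[78 - -]
Op 2: note_on(86): voice 1 is free -> assigned | voices=[78 86 -]
Op 3: note_on(63): voice 2 is free -> assigned | voices=[78 86 63]
Op 4: note_on(88): all voices busy, STEAL voice 0 (pitch 78, oldest) -> assign | voices=[88 86 63]
Op 5: note_on(66): all voices busy, STEAL voice 1 (pitch 86, oldest) -> assign | voices=[88 66 63]
Op 6: note_on(61): all voices busy, STEAL voice 2 (pitch 63, oldest) -> assign | voices=[88 66 61]
Op 7: note_off(66): free voice 1 | voices=[88 - 61]
Op 8: note_on(68): voice 1 is free -> assigned | voices=[88 68 61]
Op 9: note_off(88): free voice 0 | voices=[- 68 61]
Op 10: note_on(87): voice 0 is free -> assigned | voices=[87 68 61]
Op 11: note_on(89): all voices busy, STEAL voice 2 (pitch 61, oldest) -> assign | voices=[87 68 89]

Answer: 0 2 2 0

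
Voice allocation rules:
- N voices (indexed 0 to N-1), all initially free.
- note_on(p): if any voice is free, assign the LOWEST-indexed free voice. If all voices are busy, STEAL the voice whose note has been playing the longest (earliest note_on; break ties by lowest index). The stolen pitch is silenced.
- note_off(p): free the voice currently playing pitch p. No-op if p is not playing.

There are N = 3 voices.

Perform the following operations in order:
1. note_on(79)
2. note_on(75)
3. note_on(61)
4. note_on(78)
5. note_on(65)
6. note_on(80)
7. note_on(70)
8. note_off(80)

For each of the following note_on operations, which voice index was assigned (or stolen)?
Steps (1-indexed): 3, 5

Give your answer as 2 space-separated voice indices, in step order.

Answer: 2 1

Derivation:
Op 1: note_on(79): voice 0 is free -> assigned | voices=[79 - -]
Op 2: note_on(75): voice 1 is free -> assigned | voices=[79 75 -]
Op 3: note_on(61): voice 2 is free -> assigned | voices=[79 75 61]
Op 4: note_on(78): all voices busy, STEAL voice 0 (pitch 79, oldest) -> assign | voices=[78 75 61]
Op 5: note_on(65): all voices busy, STEAL voice 1 (pitch 75, oldest) -> assign | voices=[78 65 61]
Op 6: note_on(80): all voices busy, STEAL voice 2 (pitch 61, oldest) -> assign | voices=[78 65 80]
Op 7: note_on(70): all voices busy, STEAL voice 0 (pitch 78, oldest) -> assign | voices=[70 65 80]
Op 8: note_off(80): free voice 2 | voices=[70 65 -]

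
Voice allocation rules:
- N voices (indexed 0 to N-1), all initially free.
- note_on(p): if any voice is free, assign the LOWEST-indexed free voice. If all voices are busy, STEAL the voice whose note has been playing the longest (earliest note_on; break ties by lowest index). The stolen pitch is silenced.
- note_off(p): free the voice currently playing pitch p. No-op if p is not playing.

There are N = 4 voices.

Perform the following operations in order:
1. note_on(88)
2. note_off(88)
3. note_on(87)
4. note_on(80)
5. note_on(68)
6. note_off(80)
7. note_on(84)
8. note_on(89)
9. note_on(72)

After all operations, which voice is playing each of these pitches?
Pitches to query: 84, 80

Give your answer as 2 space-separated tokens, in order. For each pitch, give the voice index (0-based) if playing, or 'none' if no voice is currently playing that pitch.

Answer: 1 none

Derivation:
Op 1: note_on(88): voice 0 is free -> assigned | voices=[88 - - -]
Op 2: note_off(88): free voice 0 | voices=[- - - -]
Op 3: note_on(87): voice 0 is free -> assigned | voices=[87 - - -]
Op 4: note_on(80): voice 1 is free -> assigned | voices=[87 80 - -]
Op 5: note_on(68): voice 2 is free -> assigned | voices=[87 80 68 -]
Op 6: note_off(80): free voice 1 | voices=[87 - 68 -]
Op 7: note_on(84): voice 1 is free -> assigned | voices=[87 84 68 -]
Op 8: note_on(89): voice 3 is free -> assigned | voices=[87 84 68 89]
Op 9: note_on(72): all voices busy, STEAL voice 0 (pitch 87, oldest) -> assign | voices=[72 84 68 89]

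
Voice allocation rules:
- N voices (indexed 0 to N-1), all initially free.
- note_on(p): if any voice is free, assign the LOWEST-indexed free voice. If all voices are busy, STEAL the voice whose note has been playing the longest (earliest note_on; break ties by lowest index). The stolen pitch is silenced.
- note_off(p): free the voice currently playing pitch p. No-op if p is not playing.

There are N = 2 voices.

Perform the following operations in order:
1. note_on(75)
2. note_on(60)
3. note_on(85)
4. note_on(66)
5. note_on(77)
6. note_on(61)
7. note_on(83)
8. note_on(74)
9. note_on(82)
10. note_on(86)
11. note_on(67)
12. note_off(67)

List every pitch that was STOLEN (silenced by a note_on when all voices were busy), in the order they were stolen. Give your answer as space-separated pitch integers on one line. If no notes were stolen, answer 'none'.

Op 1: note_on(75): voice 0 is free -> assigned | voices=[75 -]
Op 2: note_on(60): voice 1 is free -> assigned | voices=[75 60]
Op 3: note_on(85): all voices busy, STEAL voice 0 (pitch 75, oldest) -> assign | voices=[85 60]
Op 4: note_on(66): all voices busy, STEAL voice 1 (pitch 60, oldest) -> assign | voices=[85 66]
Op 5: note_on(77): all voices busy, STEAL voice 0 (pitch 85, oldest) -> assign | voices=[77 66]
Op 6: note_on(61): all voices busy, STEAL voice 1 (pitch 66, oldest) -> assign | voices=[77 61]
Op 7: note_on(83): all voices busy, STEAL voice 0 (pitch 77, oldest) -> assign | voices=[83 61]
Op 8: note_on(74): all voices busy, STEAL voice 1 (pitch 61, oldest) -> assign | voices=[83 74]
Op 9: note_on(82): all voices busy, STEAL voice 0 (pitch 83, oldest) -> assign | voices=[82 74]
Op 10: note_on(86): all voices busy, STEAL voice 1 (pitch 74, oldest) -> assign | voices=[82 86]
Op 11: note_on(67): all voices busy, STEAL voice 0 (pitch 82, oldest) -> assign | voices=[67 86]
Op 12: note_off(67): free voice 0 | voices=[- 86]

Answer: 75 60 85 66 77 61 83 74 82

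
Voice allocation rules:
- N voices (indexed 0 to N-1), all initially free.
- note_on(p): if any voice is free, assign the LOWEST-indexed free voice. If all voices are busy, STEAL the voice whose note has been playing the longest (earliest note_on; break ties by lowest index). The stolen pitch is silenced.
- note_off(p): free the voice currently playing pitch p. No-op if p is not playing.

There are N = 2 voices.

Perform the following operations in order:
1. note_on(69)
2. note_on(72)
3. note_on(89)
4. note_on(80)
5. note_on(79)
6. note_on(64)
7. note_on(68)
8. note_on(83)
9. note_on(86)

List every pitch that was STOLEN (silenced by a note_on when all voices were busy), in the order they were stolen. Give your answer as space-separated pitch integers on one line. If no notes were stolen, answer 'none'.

Answer: 69 72 89 80 79 64 68

Derivation:
Op 1: note_on(69): voice 0 is free -> assigned | voices=[69 -]
Op 2: note_on(72): voice 1 is free -> assigned | voices=[69 72]
Op 3: note_on(89): all voices busy, STEAL voice 0 (pitch 69, oldest) -> assign | voices=[89 72]
Op 4: note_on(80): all voices busy, STEAL voice 1 (pitch 72, oldest) -> assign | voices=[89 80]
Op 5: note_on(79): all voices busy, STEAL voice 0 (pitch 89, oldest) -> assign | voices=[79 80]
Op 6: note_on(64): all voices busy, STEAL voice 1 (pitch 80, oldest) -> assign | voices=[79 64]
Op 7: note_on(68): all voices busy, STEAL voice 0 (pitch 79, oldest) -> assign | voices=[68 64]
Op 8: note_on(83): all voices busy, STEAL voice 1 (pitch 64, oldest) -> assign | voices=[68 83]
Op 9: note_on(86): all voices busy, STEAL voice 0 (pitch 68, oldest) -> assign | voices=[86 83]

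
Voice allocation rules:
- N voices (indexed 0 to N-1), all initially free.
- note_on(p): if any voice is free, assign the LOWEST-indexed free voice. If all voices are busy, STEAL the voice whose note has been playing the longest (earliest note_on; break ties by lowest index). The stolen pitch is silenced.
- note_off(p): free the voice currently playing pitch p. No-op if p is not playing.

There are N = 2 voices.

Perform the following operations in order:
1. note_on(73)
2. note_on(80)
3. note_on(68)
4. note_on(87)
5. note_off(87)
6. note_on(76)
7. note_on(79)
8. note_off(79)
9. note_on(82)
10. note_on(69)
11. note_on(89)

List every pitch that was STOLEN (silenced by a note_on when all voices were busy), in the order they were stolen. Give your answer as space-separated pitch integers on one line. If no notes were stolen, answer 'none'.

Op 1: note_on(73): voice 0 is free -> assigned | voices=[73 -]
Op 2: note_on(80): voice 1 is free -> assigned | voices=[73 80]
Op 3: note_on(68): all voices busy, STEAL voice 0 (pitch 73, oldest) -> assign | voices=[68 80]
Op 4: note_on(87): all voices busy, STEAL voice 1 (pitch 80, oldest) -> assign | voices=[68 87]
Op 5: note_off(87): free voice 1 | voices=[68 -]
Op 6: note_on(76): voice 1 is free -> assigned | voices=[68 76]
Op 7: note_on(79): all voices busy, STEAL voice 0 (pitch 68, oldest) -> assign | voices=[79 76]
Op 8: note_off(79): free voice 0 | voices=[- 76]
Op 9: note_on(82): voice 0 is free -> assigned | voices=[82 76]
Op 10: note_on(69): all voices busy, STEAL voice 1 (pitch 76, oldest) -> assign | voices=[82 69]
Op 11: note_on(89): all voices busy, STEAL voice 0 (pitch 82, oldest) -> assign | voices=[89 69]

Answer: 73 80 68 76 82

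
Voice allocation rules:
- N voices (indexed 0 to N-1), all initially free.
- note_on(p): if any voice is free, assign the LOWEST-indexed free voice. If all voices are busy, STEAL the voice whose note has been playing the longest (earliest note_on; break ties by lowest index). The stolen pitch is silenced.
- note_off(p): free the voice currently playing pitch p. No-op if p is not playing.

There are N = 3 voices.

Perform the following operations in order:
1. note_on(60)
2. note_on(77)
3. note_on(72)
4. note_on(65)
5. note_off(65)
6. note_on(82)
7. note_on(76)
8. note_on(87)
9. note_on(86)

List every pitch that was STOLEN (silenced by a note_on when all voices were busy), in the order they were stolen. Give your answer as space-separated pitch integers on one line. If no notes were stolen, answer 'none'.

Op 1: note_on(60): voice 0 is free -> assigned | voices=[60 - -]
Op 2: note_on(77): voice 1 is free -> assigned | voices=[60 77 -]
Op 3: note_on(72): voice 2 is free -> assigned | voices=[60 77 72]
Op 4: note_on(65): all voices busy, STEAL voice 0 (pitch 60, oldest) -> assign | voices=[65 77 72]
Op 5: note_off(65): free voice 0 | voices=[- 77 72]
Op 6: note_on(82): voice 0 is free -> assigned | voices=[82 77 72]
Op 7: note_on(76): all voices busy, STEAL voice 1 (pitch 77, oldest) -> assign | voices=[82 76 72]
Op 8: note_on(87): all voices busy, STEAL voice 2 (pitch 72, oldest) -> assign | voices=[82 76 87]
Op 9: note_on(86): all voices busy, STEAL voice 0 (pitch 82, oldest) -> assign | voices=[86 76 87]

Answer: 60 77 72 82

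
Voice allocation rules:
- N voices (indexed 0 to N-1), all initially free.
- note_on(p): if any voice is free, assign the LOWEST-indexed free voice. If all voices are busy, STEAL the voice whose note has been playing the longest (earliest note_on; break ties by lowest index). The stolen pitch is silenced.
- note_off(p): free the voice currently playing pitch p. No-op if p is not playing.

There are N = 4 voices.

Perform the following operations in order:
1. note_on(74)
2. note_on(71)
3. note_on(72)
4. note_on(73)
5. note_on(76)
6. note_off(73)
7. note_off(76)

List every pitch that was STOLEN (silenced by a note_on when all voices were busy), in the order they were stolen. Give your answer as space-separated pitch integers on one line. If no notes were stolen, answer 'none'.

Answer: 74

Derivation:
Op 1: note_on(74): voice 0 is free -> assigned | voices=[74 - - -]
Op 2: note_on(71): voice 1 is free -> assigned | voices=[74 71 - -]
Op 3: note_on(72): voice 2 is free -> assigned | voices=[74 71 72 -]
Op 4: note_on(73): voice 3 is free -> assigned | voices=[74 71 72 73]
Op 5: note_on(76): all voices busy, STEAL voice 0 (pitch 74, oldest) -> assign | voices=[76 71 72 73]
Op 6: note_off(73): free voice 3 | voices=[76 71 72 -]
Op 7: note_off(76): free voice 0 | voices=[- 71 72 -]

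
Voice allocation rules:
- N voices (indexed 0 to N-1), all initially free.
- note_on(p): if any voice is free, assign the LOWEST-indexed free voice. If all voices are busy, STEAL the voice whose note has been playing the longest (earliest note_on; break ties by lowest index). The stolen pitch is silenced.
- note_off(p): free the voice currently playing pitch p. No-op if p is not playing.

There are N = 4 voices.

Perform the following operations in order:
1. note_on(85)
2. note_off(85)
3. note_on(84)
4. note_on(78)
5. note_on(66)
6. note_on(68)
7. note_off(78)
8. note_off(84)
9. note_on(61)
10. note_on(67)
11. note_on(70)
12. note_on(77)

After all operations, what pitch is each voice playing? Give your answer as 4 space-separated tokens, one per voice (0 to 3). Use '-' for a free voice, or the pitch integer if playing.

Answer: 61 67 70 77

Derivation:
Op 1: note_on(85): voice 0 is free -> assigned | voices=[85 - - -]
Op 2: note_off(85): free voice 0 | voices=[- - - -]
Op 3: note_on(84): voice 0 is free -> assigned | voices=[84 - - -]
Op 4: note_on(78): voice 1 is free -> assigned | voices=[84 78 - -]
Op 5: note_on(66): voice 2 is free -> assigned | voices=[84 78 66 -]
Op 6: note_on(68): voice 3 is free -> assigned | voices=[84 78 66 68]
Op 7: note_off(78): free voice 1 | voices=[84 - 66 68]
Op 8: note_off(84): free voice 0 | voices=[- - 66 68]
Op 9: note_on(61): voice 0 is free -> assigned | voices=[61 - 66 68]
Op 10: note_on(67): voice 1 is free -> assigned | voices=[61 67 66 68]
Op 11: note_on(70): all voices busy, STEAL voice 2 (pitch 66, oldest) -> assign | voices=[61 67 70 68]
Op 12: note_on(77): all voices busy, STEAL voice 3 (pitch 68, oldest) -> assign | voices=[61 67 70 77]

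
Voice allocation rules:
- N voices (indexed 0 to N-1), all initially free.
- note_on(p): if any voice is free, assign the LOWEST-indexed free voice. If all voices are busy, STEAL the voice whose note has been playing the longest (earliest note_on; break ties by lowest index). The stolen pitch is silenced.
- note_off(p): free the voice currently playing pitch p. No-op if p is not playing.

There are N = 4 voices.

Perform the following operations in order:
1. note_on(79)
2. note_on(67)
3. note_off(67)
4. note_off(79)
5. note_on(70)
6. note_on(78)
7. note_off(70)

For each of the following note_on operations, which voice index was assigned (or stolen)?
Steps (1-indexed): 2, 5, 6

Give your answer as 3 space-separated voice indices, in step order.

Op 1: note_on(79): voice 0 is free -> assigned | voices=[79 - - -]
Op 2: note_on(67): voice 1 is free -> assigned | voices=[79 67 - -]
Op 3: note_off(67): free voice 1 | voices=[79 - - -]
Op 4: note_off(79): free voice 0 | voices=[- - - -]
Op 5: note_on(70): voice 0 is free -> assigned | voices=[70 - - -]
Op 6: note_on(78): voice 1 is free -> assigned | voices=[70 78 - -]
Op 7: note_off(70): free voice 0 | voices=[- 78 - -]

Answer: 1 0 1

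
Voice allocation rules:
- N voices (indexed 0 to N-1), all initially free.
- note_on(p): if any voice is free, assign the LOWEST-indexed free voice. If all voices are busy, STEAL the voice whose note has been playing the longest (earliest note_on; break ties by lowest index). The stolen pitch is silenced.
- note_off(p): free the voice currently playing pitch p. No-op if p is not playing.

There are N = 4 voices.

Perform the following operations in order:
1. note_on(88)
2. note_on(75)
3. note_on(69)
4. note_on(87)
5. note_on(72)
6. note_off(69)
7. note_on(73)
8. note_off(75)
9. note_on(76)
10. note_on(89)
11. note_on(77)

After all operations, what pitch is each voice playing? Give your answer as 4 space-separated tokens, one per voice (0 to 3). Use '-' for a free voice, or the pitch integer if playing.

Answer: 77 76 73 89

Derivation:
Op 1: note_on(88): voice 0 is free -> assigned | voices=[88 - - -]
Op 2: note_on(75): voice 1 is free -> assigned | voices=[88 75 - -]
Op 3: note_on(69): voice 2 is free -> assigned | voices=[88 75 69 -]
Op 4: note_on(87): voice 3 is free -> assigned | voices=[88 75 69 87]
Op 5: note_on(72): all voices busy, STEAL voice 0 (pitch 88, oldest) -> assign | voices=[72 75 69 87]
Op 6: note_off(69): free voice 2 | voices=[72 75 - 87]
Op 7: note_on(73): voice 2 is free -> assigned | voices=[72 75 73 87]
Op 8: note_off(75): free voice 1 | voices=[72 - 73 87]
Op 9: note_on(76): voice 1 is free -> assigned | voices=[72 76 73 87]
Op 10: note_on(89): all voices busy, STEAL voice 3 (pitch 87, oldest) -> assign | voices=[72 76 73 89]
Op 11: note_on(77): all voices busy, STEAL voice 0 (pitch 72, oldest) -> assign | voices=[77 76 73 89]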